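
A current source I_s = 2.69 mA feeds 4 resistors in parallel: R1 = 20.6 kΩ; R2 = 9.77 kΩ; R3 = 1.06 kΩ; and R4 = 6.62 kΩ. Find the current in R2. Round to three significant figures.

Total conductance ΣG = 1/20.6 + 1/9.77 + 1/1.06 + 1/6.62 = 1.245 (units of 1/kΩ).
R2 takes the fraction G_k/ΣG = 0.1024/1.245 = 0.08219, so I = 2.69 × 0.08219 = 0.2211 mA.

I ≈ 0.221 mA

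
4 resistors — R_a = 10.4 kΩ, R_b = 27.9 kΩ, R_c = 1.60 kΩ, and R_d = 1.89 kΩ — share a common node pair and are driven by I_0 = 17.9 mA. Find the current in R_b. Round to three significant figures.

I ≈ 0.499 mA

ΣG = 1/10.4 + 1/27.9 + 1/1.60 + 1/1.89 = 1.286.
By the current-divider rule, I = I_0 · G_k/ΣG = 17.9 × 0.02787 = 0.4989 mA.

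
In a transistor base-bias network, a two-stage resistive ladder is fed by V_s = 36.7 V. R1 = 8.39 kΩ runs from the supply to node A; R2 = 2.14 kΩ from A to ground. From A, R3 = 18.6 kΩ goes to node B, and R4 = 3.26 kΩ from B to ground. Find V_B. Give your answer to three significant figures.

V_B ≈ 1.03 V

The second stage (R3 + R4 = 21.86 kΩ) loads node A in parallel with R2.
Effective lower resistance at A: R2 ‖ 21.86 = 1.949 kΩ.
So V_A = 36.7 × 0.1885 = 6.919 V.
V_B = V_A × 0.1491 = 1.032 V.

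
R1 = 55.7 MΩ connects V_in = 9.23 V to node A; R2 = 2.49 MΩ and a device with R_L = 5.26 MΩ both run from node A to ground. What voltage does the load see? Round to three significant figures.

The load sits in parallel with R2, giving an effective lower resistance R2' = R2·R_L/(R2+R_L) = 1.690 MΩ.
Now apply the divider: V_out = 9.23 × 0.02945 = 0.2718 V.

V_out ≈ 0.272 V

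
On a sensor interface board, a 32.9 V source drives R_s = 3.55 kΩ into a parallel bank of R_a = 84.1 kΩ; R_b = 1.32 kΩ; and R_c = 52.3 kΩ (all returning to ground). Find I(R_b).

I ≈ 6.56 mA

Parallel bank: R_p = 1/(1/84.1 + 1/1.32 + 1/52.3) = 1.268 kΩ.
V_A by voltage divider: V_A = 32.9 × 1.268/(3.55 + 1.268) = 8.659 V.
I(R_b) = V_A / R_b = 8.659/1.32 = 6.560 mA.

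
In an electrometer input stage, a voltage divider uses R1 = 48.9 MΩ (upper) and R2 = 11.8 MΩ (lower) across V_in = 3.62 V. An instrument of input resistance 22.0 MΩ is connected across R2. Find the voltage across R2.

V_out ≈ 0.491 V

The load sits in parallel with R2, giving an effective lower resistance R2' = R2·R_L/(R2+R_L) = 7.680 MΩ.
Then V_out = V_in · R2'/(R1 + R2') = 3.62 × 7.680/56.58 = 0.4914 V.
(Unloaded it would be 0.704 V; the load pulls it down.)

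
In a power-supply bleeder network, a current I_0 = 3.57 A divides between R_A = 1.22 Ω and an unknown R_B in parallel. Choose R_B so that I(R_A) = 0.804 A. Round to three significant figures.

The fraction through R_A equals R_B/(R_A+R_B).
With f = 0.2252, R_B = R_A · f/(1−f) = 1.22 × 0.2907 = 0.3546 Ω.

R_B ≈ 0.355 Ω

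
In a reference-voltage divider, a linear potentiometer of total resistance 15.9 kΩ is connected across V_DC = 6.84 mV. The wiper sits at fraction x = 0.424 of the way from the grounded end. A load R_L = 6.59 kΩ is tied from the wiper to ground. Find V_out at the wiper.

The pot divides into 9.158 kΩ above the wiper and 6.742 kΩ below.
R_L loads the lower segment: effective lower R = 3.332 kΩ.
Loaded-divider output: V_out = 6.84 × 0.2668 = 1.825 mV.

V_out ≈ 1.82 mV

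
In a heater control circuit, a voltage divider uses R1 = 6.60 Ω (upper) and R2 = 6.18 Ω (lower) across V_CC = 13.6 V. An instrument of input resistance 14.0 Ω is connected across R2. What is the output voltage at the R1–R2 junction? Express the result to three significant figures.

V_out ≈ 5.36 V

First combine the lower leg with the load: R2 ‖ R_L = 4.287 Ω.
Now apply the divider: V_out = 13.6 × 0.3938 = 5.356 V.
(Unloaded it would be 6.58 V; the load pulls it down.)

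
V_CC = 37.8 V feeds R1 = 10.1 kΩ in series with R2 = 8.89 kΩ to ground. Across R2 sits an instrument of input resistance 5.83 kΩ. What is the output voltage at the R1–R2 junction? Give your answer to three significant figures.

R2 ‖ R_L = (8.89 × 5.83)/(8.89 + 5.83) = 3.521 kΩ.
Voltage divider with the loaded lower leg: V_out = 37.8 × 3.521/(10.1 + 3.521) = 37.8 × 0.2585 = 9.771 V.

V_out ≈ 9.77 V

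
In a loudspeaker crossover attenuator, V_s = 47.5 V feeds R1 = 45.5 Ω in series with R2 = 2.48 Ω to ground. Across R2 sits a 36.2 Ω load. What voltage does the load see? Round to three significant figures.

V_out ≈ 2.31 V

First combine the lower leg with the load: R2 ‖ R_L = 2.321 Ω.
Then V_out = V_s · R2'/(R1 + R2') = 47.5 × 2.321/47.82 = 2.305 V.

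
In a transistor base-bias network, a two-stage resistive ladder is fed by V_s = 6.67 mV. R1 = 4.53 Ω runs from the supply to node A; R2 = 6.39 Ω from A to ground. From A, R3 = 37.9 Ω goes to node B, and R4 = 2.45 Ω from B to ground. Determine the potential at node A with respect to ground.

V_A ≈ 3.66 mV

The second stage (R3 + R4 = 40.35 Ω) loads node A in parallel with R2.
Effective lower resistance at A: R2 ‖ 40.35 = 5.516 Ω.
First divider: V_A = V_s · 5.516/(4.53 + 5.516) = 3.662 mV.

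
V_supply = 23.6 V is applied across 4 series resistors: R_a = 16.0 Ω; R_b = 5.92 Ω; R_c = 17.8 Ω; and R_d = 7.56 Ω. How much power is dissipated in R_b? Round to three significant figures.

Series current I = V_supply/ΣR = 23.6/47.28 = 0.4992 A.
P = I²R = 0.2492 × 5.92 = 1.475 W.

P ≈ 1.47 W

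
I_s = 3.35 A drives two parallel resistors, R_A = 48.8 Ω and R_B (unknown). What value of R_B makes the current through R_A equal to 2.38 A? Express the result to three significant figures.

R_B ≈ 120 Ω

Two-branch current divider: I_A = I_s · R_B/(R_A + R_B).
2.38/3.35 = R_B/(R_A + R_B) → R_B = R_A · (0.7104)/(1 − 0.7104) = 48.8 × 2.454 = 119.7 Ω.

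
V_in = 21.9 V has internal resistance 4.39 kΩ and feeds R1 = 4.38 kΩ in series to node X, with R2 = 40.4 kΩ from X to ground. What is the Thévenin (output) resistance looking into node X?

R_th ≈ 7.21 kΩ

R1' = 4.39 + 4.38 = 8.770 kΩ (source resistance + R1).
Zeroing V_in shorts the top of R1' to ground, so R_th = R1' ‖ R2 = 7.206 kΩ.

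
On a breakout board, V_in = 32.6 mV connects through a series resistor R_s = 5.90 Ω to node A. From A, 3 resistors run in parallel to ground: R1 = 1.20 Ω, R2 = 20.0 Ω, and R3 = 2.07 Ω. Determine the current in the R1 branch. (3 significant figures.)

Equivalent of the parallel group: R_p = 0.7318 Ω.
Node voltage V_A = V_in · R_p/(R_s + R_p) = 32.6 × 0.1104 = 3.597 mV.
I(R1) = V_A / R1 = 3.597/1.20 = 2.998 mA.
(Equivalently: I_total = 4.916 mA, then current-divider fraction G_k/ΣG = 0.6099.)

I ≈ 3.00 mA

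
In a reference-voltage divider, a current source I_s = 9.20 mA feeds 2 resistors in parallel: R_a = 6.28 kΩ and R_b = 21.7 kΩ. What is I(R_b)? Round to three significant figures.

With just two branches, the current splits inversely with resistance.
So I = 9.20 × 6.28/27.98 = 2.065 mA.

I ≈ 2.06 mA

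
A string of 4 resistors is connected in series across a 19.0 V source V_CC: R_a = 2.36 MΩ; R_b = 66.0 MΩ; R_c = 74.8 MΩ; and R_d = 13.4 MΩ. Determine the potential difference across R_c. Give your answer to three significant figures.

V ≈ 9.08 V

Series total: ΣR = 2.36 + 66.0 + 74.8 + 13.4 = 156.6 MΩ.
By the voltage-divider rule, V = 19.0 × 74.80/156.6 = 9.078 V.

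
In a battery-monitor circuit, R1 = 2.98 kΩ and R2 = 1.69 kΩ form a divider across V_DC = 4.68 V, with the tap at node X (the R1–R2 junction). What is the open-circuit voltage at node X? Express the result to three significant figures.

V_th ≈ 1.69 V

With X open, the divider is unloaded: V_th = 4.68 × 1.69/4.670 = 1.694 V.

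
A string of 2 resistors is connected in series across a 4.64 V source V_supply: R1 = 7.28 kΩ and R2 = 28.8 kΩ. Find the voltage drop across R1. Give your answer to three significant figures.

Series total: ΣR = 7.28 + 28.8 = 36.08 kΩ.
By the voltage-divider rule, V = 4.64 × 7.280/36.08 = 0.9362 V.

V ≈ 0.936 V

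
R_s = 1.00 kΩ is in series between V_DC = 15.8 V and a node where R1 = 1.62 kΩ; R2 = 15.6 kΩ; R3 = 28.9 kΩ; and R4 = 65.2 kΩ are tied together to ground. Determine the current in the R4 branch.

I ≈ 0.140 mA

Parallel bank: R_p = 1/(1/1.62 + 1/15.6 + 1/28.9 + 1/65.2) = 1.367 kΩ.
Node voltage V_A = V_DC · R_p/(R_s + R_p) = 15.8 × 0.5776 = 9.126 V.
Branch current I = V_A/R4 = 9.126/65.2 = 0.1400 mA.
(Equivalently: I_total = 6.674 mA, then current-divider fraction G_k/ΣG = 0.02097.)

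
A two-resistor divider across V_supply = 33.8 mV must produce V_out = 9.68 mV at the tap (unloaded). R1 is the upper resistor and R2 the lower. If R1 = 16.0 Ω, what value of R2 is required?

V_out/V_supply = R2/(R1+R2) = 0.2864.
So R2 = R1 · V_out/(V_supply − V_out) = 16.0 × 9.68/(33.8 − 9.68) = 16.0 × 0.4013 = 6.421 Ω.

R2 ≈ 6.42 Ω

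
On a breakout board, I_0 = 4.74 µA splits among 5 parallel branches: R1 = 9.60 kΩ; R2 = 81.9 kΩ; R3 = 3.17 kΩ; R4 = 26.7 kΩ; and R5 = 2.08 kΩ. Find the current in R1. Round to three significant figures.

Conductances: ΣG = 1/9.60 + 1/81.9 + 1/3.17 + 1/26.7 + 1/2.08 = 0.9501 (1/kΩ).
R1 takes the fraction G_k/ΣG = 0.1042/0.9501 = 0.1096, so I = 4.74 × 0.1096 = 0.5197 µA.

I ≈ 0.520 µA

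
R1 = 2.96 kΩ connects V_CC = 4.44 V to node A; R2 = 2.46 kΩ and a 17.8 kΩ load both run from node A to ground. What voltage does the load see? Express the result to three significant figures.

First combine the lower leg with the load: R2 ‖ R_L = 2.161 kΩ.
Voltage divider with the loaded lower leg: V_out = 4.44 × 2.161/(2.96 + 2.161) = 4.44 × 0.4220 = 1.874 V.

V_out ≈ 1.87 V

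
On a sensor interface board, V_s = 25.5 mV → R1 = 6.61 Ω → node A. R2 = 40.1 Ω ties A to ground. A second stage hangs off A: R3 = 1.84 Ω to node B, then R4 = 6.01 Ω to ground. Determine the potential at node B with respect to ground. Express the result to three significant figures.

Looking into the second stage from A: R3 + R4 = 7.850 Ω appears in parallel with R2.
Effective lower resistance at A: R2 ‖ 7.850 = 6.565 Ω.
V_A = 25.5 × 6.565/(6.61 + 6.565) = 12.71 mV.
Then the unloaded second divider: V_B = V_A × R4/(R3+R4) = 12.71 × 0.7656 = 9.728 mV.

V_B ≈ 9.73 mV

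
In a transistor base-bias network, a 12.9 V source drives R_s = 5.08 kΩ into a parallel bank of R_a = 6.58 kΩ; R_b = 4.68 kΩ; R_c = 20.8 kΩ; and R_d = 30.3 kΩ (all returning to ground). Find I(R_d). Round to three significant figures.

Parallel bank: R_p = 1/(1/6.58 + 1/4.68 + 1/20.8 + 1/30.3) = 2.238 kΩ.
V_A = 12.9 × 2.238/7.318 = 3.946 V.
Branch current I = V_A/R_d = 3.946/30.3 = 0.1302 mA.
(Equivalently: I_total = 1.763 mA, then current-divider fraction G_k/ΣG = 0.07388.)

I ≈ 0.130 mA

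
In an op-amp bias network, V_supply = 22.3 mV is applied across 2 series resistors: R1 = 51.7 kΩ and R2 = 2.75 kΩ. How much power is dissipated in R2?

Series current I = V_supply/ΣR = 22.3/54.45 = 0.4096 µA.
V(R2) = I·R = 1.126 mV; P = V·I = 1.126 × 0.4096 = 0.4613 nW.

P ≈ 0.461 nW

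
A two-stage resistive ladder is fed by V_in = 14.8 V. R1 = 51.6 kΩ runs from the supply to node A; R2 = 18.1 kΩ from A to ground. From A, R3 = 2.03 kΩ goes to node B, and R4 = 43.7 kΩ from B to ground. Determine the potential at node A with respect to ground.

The second stage (R3 + R4 = 45.73 kΩ) loads node A in parallel with R2.
R2 ‖ (R3+R4) = 12.97 kΩ.
So V_A = 14.8 × 0.2008 = 2.972 V.

V_A ≈ 2.97 V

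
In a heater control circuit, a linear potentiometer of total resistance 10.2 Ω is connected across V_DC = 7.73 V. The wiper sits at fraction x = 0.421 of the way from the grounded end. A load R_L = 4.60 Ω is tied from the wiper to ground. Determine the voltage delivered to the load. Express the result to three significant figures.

Lower segment x·R_p = 4.294 Ω; upper segment (1−x)·R_p = 5.906 Ω.
R_L loads the lower segment: effective lower R = 2.221 Ω.
Loaded-divider output: V_out = 7.73 × 0.2733 = 2.113 V.

V_out ≈ 2.11 V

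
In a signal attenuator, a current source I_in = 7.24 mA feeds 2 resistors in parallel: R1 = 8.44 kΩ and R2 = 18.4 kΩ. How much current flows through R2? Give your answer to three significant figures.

For two parallel branches, I_k = I_in · (other R)/(sum of R).
I(R2) = 7.24 × 8.44/(8.44 + 18.4) = 7.24 × 0.3145 = 2.277 mA.

I ≈ 2.28 mA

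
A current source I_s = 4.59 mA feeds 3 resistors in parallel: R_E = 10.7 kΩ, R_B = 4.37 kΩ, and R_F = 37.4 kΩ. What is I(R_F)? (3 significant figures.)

I ≈ 0.352 mA

ΣG = 1/10.7 + 1/4.37 + 1/37.4 = 0.3490.
By the current-divider rule, I = I_s · G_k/ΣG = 4.59 × 0.07661 = 0.3516 mA.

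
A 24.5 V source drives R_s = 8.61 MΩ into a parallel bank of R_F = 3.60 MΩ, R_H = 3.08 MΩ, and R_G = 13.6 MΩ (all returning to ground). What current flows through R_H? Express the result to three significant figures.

Parallel bank: R_p = 1/(1/3.60 + 1/3.08 + 1/13.6) = 1.479 MΩ.
Node voltage V_A = V_supply · R_p/(R_s + R_p) = 24.5 × 0.1466 = 3.592 V.
Branch current I = V_A/R_H = 3.592/3.08 = 1.166 µA.

I ≈ 1.17 µA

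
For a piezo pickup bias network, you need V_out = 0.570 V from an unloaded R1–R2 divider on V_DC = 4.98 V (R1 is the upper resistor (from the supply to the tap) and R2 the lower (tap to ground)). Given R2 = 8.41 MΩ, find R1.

R1 ≈ 65.1 MΩ

Required fraction k = V_out/V_DC = 0.1145.
Rearranging, R1 = R2·(1−k)/k = 8.41 × 7.737 = 65.07 MΩ.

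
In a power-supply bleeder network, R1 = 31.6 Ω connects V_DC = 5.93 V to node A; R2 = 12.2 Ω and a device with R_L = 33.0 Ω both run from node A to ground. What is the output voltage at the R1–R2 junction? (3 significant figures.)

V_out ≈ 1.30 V

First combine the lower leg with the load: R2 ‖ R_L = 8.907 Ω.
Voltage divider with the loaded lower leg: V_out = 5.93 × 8.907/(31.6 + 8.907) = 5.93 × 0.2199 = 1.304 V.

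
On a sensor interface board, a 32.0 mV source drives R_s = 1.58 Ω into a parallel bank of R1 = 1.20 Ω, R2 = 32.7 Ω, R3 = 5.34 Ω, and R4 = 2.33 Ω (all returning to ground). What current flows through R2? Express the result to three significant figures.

Equivalent of the parallel group: R_p = 0.6755 Ω.
V_A = 32.0 × 0.6755/2.256 = 9.584 mV.
Branch current I = V_A/R2 = 9.584/32.7 = 0.2931 mA.

I ≈ 0.293 mA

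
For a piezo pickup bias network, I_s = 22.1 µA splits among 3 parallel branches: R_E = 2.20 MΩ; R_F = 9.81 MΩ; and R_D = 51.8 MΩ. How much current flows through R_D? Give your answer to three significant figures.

I ≈ 0.741 µA

ΣG = 1/2.20 + 1/9.81 + 1/51.8 = 0.5758.
By the current-divider rule, I = I_s · G_k/ΣG = 22.1 × 0.03353 = 0.7410 µA.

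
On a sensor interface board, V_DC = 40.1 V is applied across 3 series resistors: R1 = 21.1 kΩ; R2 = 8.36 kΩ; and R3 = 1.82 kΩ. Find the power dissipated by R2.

P ≈ 13.7 mW

ΣR = 31.28 kΩ → I = 40.1/31.28 = 1.282 mA.
P = I²R = 1.643 × 8.36 = 13.74 mW.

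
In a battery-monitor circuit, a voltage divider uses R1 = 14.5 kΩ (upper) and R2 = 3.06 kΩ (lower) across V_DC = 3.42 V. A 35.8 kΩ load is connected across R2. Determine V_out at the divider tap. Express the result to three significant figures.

V_out ≈ 0.557 V

The load sits in parallel with R2, giving an effective lower resistance R2' = R2·R_L/(R2+R_L) = 2.819 kΩ.
Then V_out = V_DC · R2'/(R1 + R2') = 3.42 × 2.819/17.32 = 0.5567 V.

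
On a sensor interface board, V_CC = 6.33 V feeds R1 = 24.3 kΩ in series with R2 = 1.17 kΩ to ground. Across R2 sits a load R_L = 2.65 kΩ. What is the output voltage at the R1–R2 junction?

First combine the lower leg with the load: R2 ‖ R_L = 0.8116 kΩ.
Now apply the divider: V_out = 6.33 × 0.03232 = 0.2046 V.

V_out ≈ 0.205 V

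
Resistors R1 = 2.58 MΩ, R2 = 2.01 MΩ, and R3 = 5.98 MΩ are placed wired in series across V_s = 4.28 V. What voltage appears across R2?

V ≈ 0.814 V

Total series resistance ΣR = 2.58 + 2.01 + 5.98 = 10.57 MΩ.
V = V_s · R/ΣR = 4.28 × 0.1902 = 0.8139 V.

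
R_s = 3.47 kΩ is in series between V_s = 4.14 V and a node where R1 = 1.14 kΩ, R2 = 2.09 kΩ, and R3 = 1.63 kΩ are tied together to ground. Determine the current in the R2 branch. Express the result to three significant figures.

Parallel bank: R_p = 1/(1/1.14 + 1/2.09 + 1/1.63) = 0.5078 kΩ.
V_A by voltage divider: V_A = 4.14 × 0.5078/(3.47 + 0.5078) = 0.5285 V.
I(R2) = V_A / R2 = 0.5285/2.09 = 0.2529 mA.

I ≈ 0.253 mA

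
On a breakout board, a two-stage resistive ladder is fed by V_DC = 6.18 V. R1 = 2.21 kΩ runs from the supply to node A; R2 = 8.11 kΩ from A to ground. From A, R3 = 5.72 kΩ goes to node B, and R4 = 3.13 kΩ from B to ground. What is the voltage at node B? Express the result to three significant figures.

Node A sees R2 in parallel with the series input of stage 2, R3 + R4 = 8.850 kΩ.
R2 ‖ (R3+R4) = 4.232 kΩ.
So V_A = 6.18 × 0.6569 = 4.060 V.
Then the unloaded second divider: V_B = V_A × R4/(R3+R4) = 4.060 × 0.3537 = 1.436 V.

V_B ≈ 1.44 V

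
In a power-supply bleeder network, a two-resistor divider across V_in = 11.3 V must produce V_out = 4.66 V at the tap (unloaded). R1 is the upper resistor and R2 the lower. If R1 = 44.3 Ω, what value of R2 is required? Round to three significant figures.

The divider ratio is R2/(R1+R2) = 4.66/11.3 = 0.4124.
R2 = R1 · 0.4124/(1 − 0.4124) = 31.09 Ω.

R2 ≈ 31.1 Ω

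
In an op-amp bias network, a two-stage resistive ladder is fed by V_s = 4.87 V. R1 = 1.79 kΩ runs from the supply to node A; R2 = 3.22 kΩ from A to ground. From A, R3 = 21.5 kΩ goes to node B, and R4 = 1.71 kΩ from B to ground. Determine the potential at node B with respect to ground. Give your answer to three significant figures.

The second stage (R3 + R4 = 23.21 kΩ) loads node A in parallel with R2.
Effective lower resistance at A: R2 ‖ 23.21 = 2.828 kΩ.
First divider: V_A = V_s · 2.828/(1.79 + 2.828) = 2.982 V.
V_B = V_A × 0.07368 = 0.2197 V.

V_B ≈ 0.220 V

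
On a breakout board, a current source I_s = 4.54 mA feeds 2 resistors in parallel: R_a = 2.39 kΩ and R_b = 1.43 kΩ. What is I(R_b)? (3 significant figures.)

Two-branch current divider: I_k = I_s · R_other/(R_1 + R_2).
I(R_b) = 4.54 × 2.39/(2.39 + 1.43) = 4.54 × 0.6257 = 2.840 mA.

I ≈ 2.84 mA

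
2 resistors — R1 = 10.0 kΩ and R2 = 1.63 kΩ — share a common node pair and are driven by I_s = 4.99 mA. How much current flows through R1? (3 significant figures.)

For two parallel branches, I_k = I_s · (other R)/(sum of R).
I(R1) = 4.99 × 1.63/(10.0 + 1.63) = 4.99 × 0.1402 = 0.6994 mA.

I ≈ 0.699 mA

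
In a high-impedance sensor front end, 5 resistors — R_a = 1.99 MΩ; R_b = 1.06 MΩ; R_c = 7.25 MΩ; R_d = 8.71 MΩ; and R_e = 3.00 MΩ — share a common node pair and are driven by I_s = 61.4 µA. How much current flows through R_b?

Total conductance ΣG = 1/1.99 + 1/1.06 + 1/7.25 + 1/8.71 + 1/3.00 = 2.032 (units of 1/MΩ).
By the current-divider rule, I = I_s · G_k/ΣG = 61.4 × 0.4643 = 28.51 µA.

I ≈ 28.5 µA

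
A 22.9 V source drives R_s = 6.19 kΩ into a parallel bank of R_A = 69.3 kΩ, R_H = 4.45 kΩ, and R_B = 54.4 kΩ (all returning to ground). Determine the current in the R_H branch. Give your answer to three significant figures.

Combine the parallel branches: R_p = (1/69.3 + 1/4.45 + 1/54.4)⁻¹ = 3.883 kΩ.
V_A = 22.9 × 3.883/10.07 = 8.828 V.
I(R_H) = V_A / R_H = 8.828/4.45 = 1.984 mA.
(Equivalently: I_total = 2.273 mA, then current-divider fraction G_k/ΣG = 0.8726.)

I ≈ 1.98 mA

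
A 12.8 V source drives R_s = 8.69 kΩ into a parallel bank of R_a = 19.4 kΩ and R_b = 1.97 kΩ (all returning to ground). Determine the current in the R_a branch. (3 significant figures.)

I ≈ 0.113 mA

Equivalent of the parallel group: R_p = 1.788 kΩ.
V_A by voltage divider: V_A = 12.8 × 1.788/(8.69 + 1.788) = 2.185 V.
Branch current I = V_A/R_a = 2.185/19.4 = 0.1126 mA.
(Check via current divider: I_total = 1.222 mA; share G_k/ΣG = 0.09219 → same result.)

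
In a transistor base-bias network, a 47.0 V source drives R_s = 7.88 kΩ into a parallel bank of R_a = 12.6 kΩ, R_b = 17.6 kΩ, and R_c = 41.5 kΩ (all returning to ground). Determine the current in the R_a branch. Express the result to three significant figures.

I ≈ 1.65 mA

Equivalent of the parallel group: R_p = 6.239 kΩ.
Node voltage V_A = V_s · R_p/(R_s + R_p) = 47.0 × 0.4419 = 20.77 V.
I(R_a) = V_A / R_a = 20.77/12.6 = 1.648 mA.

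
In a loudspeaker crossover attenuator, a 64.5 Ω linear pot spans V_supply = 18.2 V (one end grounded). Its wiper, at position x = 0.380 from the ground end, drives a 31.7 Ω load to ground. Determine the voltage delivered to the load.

V_out ≈ 4.67 V

Lower segment x·R_p = 24.51 Ω; upper segment (1−x)·R_p = 39.99 Ω.
Lower segment in parallel with the load: 24.51 ‖ 31.7 = 13.82 Ω.
V_out = 18.2 × 13.82/(39.99 + 13.82) = 4.675 V.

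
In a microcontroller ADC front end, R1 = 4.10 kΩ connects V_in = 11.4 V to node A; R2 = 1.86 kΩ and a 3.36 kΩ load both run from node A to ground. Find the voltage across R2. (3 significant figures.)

The load sits in parallel with R2, giving an effective lower resistance R2' = R2·R_L/(R2+R_L) = 1.197 kΩ.
Then V_out = V_in · R2'/(R1 + R2') = 11.4 × 1.197/5.297 = 2.577 V.

V_out ≈ 2.58 V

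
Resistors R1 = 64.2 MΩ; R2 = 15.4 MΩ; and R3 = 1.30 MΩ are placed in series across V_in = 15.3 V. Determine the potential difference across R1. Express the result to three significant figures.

V ≈ 12.1 V

ΣR = 64.2 + 15.4 + 1.30 = 80.90 MΩ.
By the voltage-divider rule, V = 15.3 × 64.20/80.90 = 12.14 V.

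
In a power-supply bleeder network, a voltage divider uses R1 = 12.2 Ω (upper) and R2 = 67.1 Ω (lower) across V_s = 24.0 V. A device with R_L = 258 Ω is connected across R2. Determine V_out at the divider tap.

First combine the lower leg with the load: R2 ‖ R_L = 53.25 Ω.
Now apply the divider: V_out = 24.0 × 0.8136 = 19.53 V.

V_out ≈ 19.5 V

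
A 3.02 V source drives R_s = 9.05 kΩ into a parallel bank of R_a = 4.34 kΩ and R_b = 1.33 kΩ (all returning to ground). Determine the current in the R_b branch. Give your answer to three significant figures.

Equivalent of the parallel group: R_p = 1.018 kΩ.
V_A = 3.02 × 1.018/10.07 = 0.3054 V.
Branch current I = V_A/R_b = 0.3054/1.33 = 0.2296 mA.

I ≈ 0.230 mA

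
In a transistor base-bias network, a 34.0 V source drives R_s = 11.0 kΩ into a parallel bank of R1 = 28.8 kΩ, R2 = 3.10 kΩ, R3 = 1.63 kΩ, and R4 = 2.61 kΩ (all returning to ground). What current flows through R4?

I ≈ 0.820 mA

Parallel bank: R_p = 1/(1/28.8 + 1/3.10 + 1/1.63 + 1/2.61) = 0.7386 kΩ.
Node voltage V_A = V_s · R_p/(R_s + R_p) = 34.0 × 0.06292 = 2.139 V.
Branch current I = V_A/R4 = 2.139/2.61 = 0.8196 mA.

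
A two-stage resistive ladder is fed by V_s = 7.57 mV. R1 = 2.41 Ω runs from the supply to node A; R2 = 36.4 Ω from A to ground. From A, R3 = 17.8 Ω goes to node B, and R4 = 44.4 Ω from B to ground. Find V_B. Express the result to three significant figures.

V_B ≈ 4.89 mV

Looking into the second stage from A: R3 + R4 = 62.20 Ω appears in parallel with R2.
Effective lower resistance at A: R2 ‖ 62.20 = 22.96 Ω.
First divider: V_A = V_s · 22.96/(2.41 + 22.96) = 6.851 mV.
Then the unloaded second divider: V_B = V_A × R4/(R3+R4) = 6.851 × 0.7138 = 4.890 mV.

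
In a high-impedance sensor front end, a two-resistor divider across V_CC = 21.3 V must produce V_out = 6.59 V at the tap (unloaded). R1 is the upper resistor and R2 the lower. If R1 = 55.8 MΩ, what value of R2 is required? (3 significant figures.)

R2 ≈ 25.0 MΩ

Required fraction k = V_out/V_CC = 0.3094.
Rearranging, R2 = R1·k/(1−k) = 55.8 × 0.4480 = 25.00 MΩ.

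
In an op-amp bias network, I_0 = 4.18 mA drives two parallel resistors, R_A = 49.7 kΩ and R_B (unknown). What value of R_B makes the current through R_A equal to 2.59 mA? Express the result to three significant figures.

R_B ≈ 81.0 kΩ

The fraction through R_A equals R_B/(R_A+R_B).
With f = 0.6196, R_B = R_A · f/(1−f) = 49.7 × 1.629 = 80.96 kΩ.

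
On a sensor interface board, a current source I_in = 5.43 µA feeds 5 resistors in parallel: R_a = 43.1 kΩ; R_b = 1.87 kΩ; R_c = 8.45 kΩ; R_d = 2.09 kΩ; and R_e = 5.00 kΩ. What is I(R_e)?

Conductances: ΣG = 1/43.1 + 1/1.87 + 1/8.45 + 1/2.09 + 1/5.00 = 1.355 (1/kΩ).
Current divider: I(R_e) = I_in · G_k/ΣG = 5.43 × (0.2000/1.355) = 5.43 × 0.1476 = 0.8016 µA.

I ≈ 0.802 µA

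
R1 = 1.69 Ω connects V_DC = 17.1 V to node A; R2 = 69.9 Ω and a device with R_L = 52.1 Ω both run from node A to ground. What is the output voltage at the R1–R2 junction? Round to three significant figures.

First combine the lower leg with the load: R2 ‖ R_L = 29.85 Ω.
Then V_out = V_DC · R2'/(R1 + R2') = 17.1 × 29.85/31.54 = 16.18 V.
(Unloaded it would be 16.7 V; the load pulls it down.)

V_out ≈ 16.2 V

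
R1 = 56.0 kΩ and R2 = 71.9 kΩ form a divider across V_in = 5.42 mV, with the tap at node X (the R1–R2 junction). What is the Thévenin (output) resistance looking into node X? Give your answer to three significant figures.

Looking into X with the source shorted: R_th = R1·R2/(R1+R2) = 56.00 × 71.9/127.9 = 31.48 kΩ.

R_th ≈ 31.5 kΩ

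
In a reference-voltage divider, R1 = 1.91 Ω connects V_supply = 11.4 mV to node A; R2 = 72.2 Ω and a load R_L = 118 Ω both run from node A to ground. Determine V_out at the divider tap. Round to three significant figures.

V_out ≈ 10.9 mV

The load sits in parallel with R2, giving an effective lower resistance R2' = R2·R_L/(R2+R_L) = 44.79 Ω.
Voltage divider with the loaded lower leg: V_out = 11.4 × 44.79/(1.91 + 44.79) = 11.4 × 0.9591 = 10.93 mV.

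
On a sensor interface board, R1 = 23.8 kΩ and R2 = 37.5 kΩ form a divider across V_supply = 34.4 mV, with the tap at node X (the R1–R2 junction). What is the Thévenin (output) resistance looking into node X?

With V_supply suppressed (replaced by a short), R_th = R1 ‖ R2 = (23.80 × 37.5)/(23.80 + 37.5) = 14.56 kΩ.

R_th ≈ 14.6 kΩ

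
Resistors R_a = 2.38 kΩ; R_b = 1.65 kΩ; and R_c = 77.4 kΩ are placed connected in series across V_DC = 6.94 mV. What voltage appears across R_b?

ΣR = 2.38 + 1.65 + 77.4 = 81.43 kΩ.
V = V_DC · R/ΣR = 6.94 × 0.02026 = 0.1406 mV.

V ≈ 0.141 mV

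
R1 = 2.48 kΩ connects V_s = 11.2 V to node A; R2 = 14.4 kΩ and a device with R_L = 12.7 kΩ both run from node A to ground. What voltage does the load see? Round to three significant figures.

V_out ≈ 8.19 V

The load sits in parallel with R2, giving an effective lower resistance R2' = R2·R_L/(R2+R_L) = 6.748 kΩ.
Voltage divider with the loaded lower leg: V_out = 11.2 × 6.748/(2.48 + 6.748) = 11.2 × 0.7313 = 8.190 V.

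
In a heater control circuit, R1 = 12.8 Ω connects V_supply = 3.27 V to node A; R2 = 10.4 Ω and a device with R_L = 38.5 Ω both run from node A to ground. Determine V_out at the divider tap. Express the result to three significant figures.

The load sits in parallel with R2, giving an effective lower resistance R2' = R2·R_L/(R2+R_L) = 8.188 Ω.
Voltage divider with the loaded lower leg: V_out = 3.27 × 8.188/(12.8 + 8.188) = 3.27 × 0.3901 = 1.276 V.

V_out ≈ 1.28 V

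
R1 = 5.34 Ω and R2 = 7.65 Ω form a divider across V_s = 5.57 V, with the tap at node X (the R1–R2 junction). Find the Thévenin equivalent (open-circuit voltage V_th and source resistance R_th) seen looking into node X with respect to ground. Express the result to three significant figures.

Open-circuit (no load on X): V_th = V_s · R2/(R1 + R2) = 5.57 × 7.65/(5.340 + 7.65) = 3.280 V.
Zeroing V_s shorts the top of R1 to ground, so R_th = R1 ‖ R2 = 3.145 Ω.

V_th ≈ 3.28 V, R_th ≈ 3.14 Ω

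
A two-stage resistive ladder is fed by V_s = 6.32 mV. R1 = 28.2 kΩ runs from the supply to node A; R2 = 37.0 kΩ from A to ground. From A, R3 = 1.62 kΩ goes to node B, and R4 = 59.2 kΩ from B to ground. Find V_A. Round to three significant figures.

V_A ≈ 2.84 mV

Node A sees R2 in parallel with the series input of stage 2, R3 + R4 = 60.82 kΩ.
R2 ‖ (R3+R4) = 23.00 kΩ.
V_A = 6.32 × 23.00/(28.2 + 23.00) = 2.839 mV.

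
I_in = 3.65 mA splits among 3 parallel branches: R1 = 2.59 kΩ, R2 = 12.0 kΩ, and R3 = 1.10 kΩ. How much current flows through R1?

Total conductance ΣG = 1/2.59 + 1/12.0 + 1/1.10 = 1.379 (units of 1/kΩ).
By the current-divider rule, I = I_in · G_k/ΣG = 3.65 × 0.2801 = 1.022 mA.

I ≈ 1.02 mA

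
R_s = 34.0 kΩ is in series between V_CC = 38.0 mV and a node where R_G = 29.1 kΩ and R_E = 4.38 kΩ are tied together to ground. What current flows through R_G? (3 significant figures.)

Parallel bank: R_p = 1/(1/29.1 + 1/4.38) = 3.807 kΩ.
V_A = 38.0 × 3.807/37.81 = 3.826 mV.
I(R_G) = V_A / R_G = 3.826/29.1 = 0.1315 µA.

I ≈ 0.131 µA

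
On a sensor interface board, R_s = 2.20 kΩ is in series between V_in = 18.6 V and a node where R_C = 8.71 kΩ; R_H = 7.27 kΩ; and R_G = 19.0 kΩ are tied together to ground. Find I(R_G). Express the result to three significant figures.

I ≈ 0.586 mA

Equivalent of the parallel group: R_p = 3.279 kΩ.
V_A = 18.6 × 3.279/5.479 = 11.13 V.
Branch current I = V_A/R_G = 11.13/19.0 = 0.5859 mA.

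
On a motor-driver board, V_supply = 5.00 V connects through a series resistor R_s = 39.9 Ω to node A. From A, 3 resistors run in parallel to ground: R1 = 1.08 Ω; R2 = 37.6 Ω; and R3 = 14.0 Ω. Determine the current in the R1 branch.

I ≈ 0.111 A

Equivalent of the parallel group: R_p = 0.9766 Ω.
V_A by voltage divider: V_A = 5.00 × 0.9766/(39.9 + 0.9766) = 0.1195 V.
Branch current I = V_A/R1 = 0.1195/1.08 = 0.1106 A.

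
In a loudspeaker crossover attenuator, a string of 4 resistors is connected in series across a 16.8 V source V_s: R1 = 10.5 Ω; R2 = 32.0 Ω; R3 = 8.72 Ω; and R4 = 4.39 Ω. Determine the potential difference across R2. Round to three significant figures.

Total series resistance ΣR = 10.5 + 32.0 + 8.72 + 4.39 = 55.61 Ω.
Voltage divider: V = V_s · (32.00 / 55.61) = 16.8 × 0.5754 = 9.667 V.

V ≈ 9.67 V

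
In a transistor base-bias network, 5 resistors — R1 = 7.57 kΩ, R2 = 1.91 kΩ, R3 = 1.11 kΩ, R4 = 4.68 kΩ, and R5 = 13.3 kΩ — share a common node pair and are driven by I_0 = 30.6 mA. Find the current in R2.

Conductances: ΣG = 1/7.57 + 1/1.91 + 1/1.11 + 1/4.68 + 1/13.3 = 1.845 (1/kΩ).
Current divider: I(R2) = I_0 · G_k/ΣG = 30.6 × (0.5236/1.845) = 30.6 × 0.2837 = 8.681 mA.

I ≈ 8.68 mA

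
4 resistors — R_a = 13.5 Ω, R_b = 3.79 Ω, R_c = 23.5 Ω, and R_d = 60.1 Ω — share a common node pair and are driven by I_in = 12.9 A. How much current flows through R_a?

I ≈ 2.41 A

ΣG = 1/13.5 + 1/3.79 + 1/23.5 + 1/60.1 = 0.3971.
Current divider: I(R_a) = I_in · G_k/ΣG = 12.9 × (0.07407/0.3971) = 12.9 × 0.1865 = 2.406 A.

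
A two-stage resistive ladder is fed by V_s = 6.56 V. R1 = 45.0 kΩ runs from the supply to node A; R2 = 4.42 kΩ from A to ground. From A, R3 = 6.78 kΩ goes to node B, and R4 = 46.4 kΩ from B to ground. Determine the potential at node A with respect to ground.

The second stage (R3 + R4 = 53.18 kΩ) loads node A in parallel with R2.
R2 ‖ (R3+R4) = 4.081 kΩ.
V_A = 6.56 × 4.081/(45.0 + 4.081) = 0.5454 V.

V_A ≈ 0.545 V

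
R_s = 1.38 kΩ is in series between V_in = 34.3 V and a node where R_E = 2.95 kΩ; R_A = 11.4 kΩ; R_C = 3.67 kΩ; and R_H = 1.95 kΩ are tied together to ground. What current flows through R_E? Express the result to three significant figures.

I ≈ 4.35 mA

Combine the parallel branches: R_p = (1/2.95 + 1/11.4 + 1/3.67 + 1/1.95)⁻¹ = 0.8251 kΩ.
V_A by voltage divider: V_A = 34.3 × 0.8251/(1.38 + 0.8251) = 12.83 V.
I(R_E) = V_A / R_E = 12.83/2.95 = 4.351 mA.
(Equivalently: I_total = 15.55 mA, then current-divider fraction G_k/ΣG = 0.2797.)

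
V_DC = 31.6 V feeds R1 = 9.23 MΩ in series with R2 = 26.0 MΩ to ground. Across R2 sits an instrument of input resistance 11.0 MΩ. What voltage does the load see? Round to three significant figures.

R2 ‖ R_L = (26.0 × 11.0)/(26.0 + 11.0) = 7.730 MΩ.
Now apply the divider: V_out = 31.6 × 0.4558 = 14.40 V.

V_out ≈ 14.4 V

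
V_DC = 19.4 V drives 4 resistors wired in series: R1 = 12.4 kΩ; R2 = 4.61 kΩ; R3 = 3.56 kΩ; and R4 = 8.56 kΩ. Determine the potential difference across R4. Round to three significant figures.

Series total: ΣR = 12.4 + 4.61 + 3.56 + 8.56 = 29.13 kΩ.
V = V_DC · R/ΣR = 19.4 × 0.2939 = 5.701 V.

V ≈ 5.70 V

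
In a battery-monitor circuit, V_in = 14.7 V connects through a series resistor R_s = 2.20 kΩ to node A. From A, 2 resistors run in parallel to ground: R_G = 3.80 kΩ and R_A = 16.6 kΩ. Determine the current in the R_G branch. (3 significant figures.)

Equivalent of the parallel group: R_p = 3.092 kΩ.
V_A = 14.7 × 3.092/5.292 = 8.589 V.
Branch current I = V_A/R_G = 8.589/3.80 = 2.260 mA.
(Check via current divider: I_total = 2.778 mA; share G_k/ΣG = 0.8137 → same result.)

I ≈ 2.26 mA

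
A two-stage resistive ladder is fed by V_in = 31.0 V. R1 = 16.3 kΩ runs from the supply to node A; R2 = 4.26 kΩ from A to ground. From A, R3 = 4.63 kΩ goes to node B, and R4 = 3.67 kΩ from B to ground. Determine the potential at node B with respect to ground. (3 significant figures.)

The second stage (R3 + R4 = 8.300 kΩ) loads node A in parallel with R2.
R2 ‖ (R3+R4) = 2.815 kΩ.
So V_A = 31.0 × 0.1473 = 4.565 V.
Then the unloaded second divider: V_B = V_A × R4/(R3+R4) = 4.565 × 0.4422 = 2.019 V.

V_B ≈ 2.02 V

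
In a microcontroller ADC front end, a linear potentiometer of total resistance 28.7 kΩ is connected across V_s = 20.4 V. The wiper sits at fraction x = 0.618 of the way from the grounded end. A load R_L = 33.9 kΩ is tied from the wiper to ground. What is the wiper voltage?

V_out ≈ 10.5 V

Split the track: R_lower = x·R_p = 17.74 kΩ, R_upper = (1−x)·R_p = 10.96 kΩ.
Lower segment in parallel with the load: 17.74 ‖ 33.9 = 11.64 kΩ.
Then V_out = V_s · 11.64/(10.96 + 11.64) = 10.51 V.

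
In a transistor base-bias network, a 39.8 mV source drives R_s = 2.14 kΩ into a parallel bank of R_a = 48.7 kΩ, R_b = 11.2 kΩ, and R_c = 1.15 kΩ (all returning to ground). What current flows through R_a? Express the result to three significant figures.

I ≈ 0.264 µA

Parallel bank: R_p = 1/(1/48.7 + 1/11.2 + 1/1.15) = 1.021 kΩ.
V_A = 39.8 × 1.021/3.161 = 12.86 mV.
I(R_a) = V_A / R_a = 12.86/48.7 = 0.2640 µA.
(Equivalently: I_total = 12.59 µA, then current-divider fraction G_k/ΣG = 0.02097.)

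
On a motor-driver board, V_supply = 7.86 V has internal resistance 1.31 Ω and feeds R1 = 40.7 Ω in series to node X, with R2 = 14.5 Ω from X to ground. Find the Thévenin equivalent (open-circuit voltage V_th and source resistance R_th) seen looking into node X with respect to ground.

V_th ≈ 2.02 V, R_th ≈ 10.8 Ω

R1' = 1.31 + 40.7 = 42.01 Ω (source resistance + R1).
V_th is the unloaded tap voltage: V_supply · R2/(R1'+R2) = 7.86 × 0.2566 = 2.017 V.
Zeroing V_supply shorts the top of R1' to ground, so R_th = R1' ‖ R2 = 10.78 Ω.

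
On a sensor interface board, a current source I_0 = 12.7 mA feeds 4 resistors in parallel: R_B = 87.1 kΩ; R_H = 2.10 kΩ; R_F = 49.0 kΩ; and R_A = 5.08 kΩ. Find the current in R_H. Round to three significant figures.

Conductances: ΣG = 1/87.1 + 1/2.10 + 1/49.0 + 1/5.08 = 0.7049 (1/kΩ).
By the current-divider rule, I = I_0 · G_k/ΣG = 12.7 × 0.6755 = 8.579 mA.

I ≈ 8.58 mA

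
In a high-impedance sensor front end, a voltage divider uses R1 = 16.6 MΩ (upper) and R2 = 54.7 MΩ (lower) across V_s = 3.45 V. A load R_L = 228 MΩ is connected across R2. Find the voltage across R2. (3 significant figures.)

R2 ‖ R_L = (54.7 × 228)/(54.7 + 228) = 44.12 MΩ.
Voltage divider with the loaded lower leg: V_out = 3.45 × 44.12/(16.6 + 44.12) = 3.45 × 0.7266 = 2.507 V.
(Unloaded it would be 2.65 V; the load pulls it down.)

V_out ≈ 2.51 V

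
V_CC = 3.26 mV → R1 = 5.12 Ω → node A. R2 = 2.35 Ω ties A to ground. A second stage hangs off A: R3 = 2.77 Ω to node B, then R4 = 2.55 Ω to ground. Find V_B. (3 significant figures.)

V_B ≈ 0.377 mV

Node A sees R2 in parallel with the series input of stage 2, R3 + R4 = 5.320 Ω.
Effective lower resistance at A: R2 ‖ 5.320 = 1.630 Ω.
So V_A = 3.26 × 0.2415 = 0.7872 mV.
Then the unloaded second divider: V_B = V_A × R4/(R3+R4) = 0.7872 × 0.4793 = 0.3773 mV.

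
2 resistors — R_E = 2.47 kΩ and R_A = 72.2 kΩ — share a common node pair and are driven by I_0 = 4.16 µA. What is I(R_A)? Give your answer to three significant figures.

Two-branch current divider: I_k = I_0 · R_other/(R_1 + R_2).
I(R_A) = 4.16 × 2.47/(2.47 + 72.2) = 4.16 × 0.03308 = 0.1376 µA.

I ≈ 0.138 µA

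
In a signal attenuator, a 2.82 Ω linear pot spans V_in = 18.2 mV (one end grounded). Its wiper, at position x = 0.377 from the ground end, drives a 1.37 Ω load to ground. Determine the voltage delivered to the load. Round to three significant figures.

V_out ≈ 4.63 mV

Lower segment x·R_p = 1.063 Ω; upper segment (1−x)·R_p = 1.757 Ω.
R_L loads the lower segment: effective lower R = 0.5986 Ω.
Then V_out = V_in · 0.5986/(1.757 + 0.5986) = 4.625 mV.
(Unloaded: V_out = x·V_in = 6.86 mV.)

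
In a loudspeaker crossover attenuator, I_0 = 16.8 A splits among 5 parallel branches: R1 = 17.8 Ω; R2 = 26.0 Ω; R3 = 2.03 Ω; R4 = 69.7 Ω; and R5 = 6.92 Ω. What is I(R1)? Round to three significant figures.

Total conductance ΣG = 1/17.8 + 1/26.0 + 1/2.03 + 1/69.7 + 1/6.92 = 0.7461 (units of 1/Ω).
By the current-divider rule, I = I_0 · G_k/ΣG = 16.8 × 0.07530 = 1.265 A.

I ≈ 1.26 A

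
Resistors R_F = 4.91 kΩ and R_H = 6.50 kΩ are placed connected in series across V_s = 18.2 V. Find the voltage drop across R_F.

ΣR = 4.91 + 6.50 = 11.41 kΩ.
By the voltage-divider rule, V = 18.2 × 4.910/11.41 = 7.832 V.

V ≈ 7.83 V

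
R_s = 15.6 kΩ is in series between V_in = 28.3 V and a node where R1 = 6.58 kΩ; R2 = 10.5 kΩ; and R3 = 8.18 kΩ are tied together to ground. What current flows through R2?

Equivalent of the parallel group: R_p = 2.707 kΩ.
Node voltage V_A = V_in · R_p/(R_s + R_p) = 28.3 × 0.1478 = 4.184 V.
I(R2) = V_A / R2 = 4.184/10.5 = 0.3985 mA.

I ≈ 0.398 mA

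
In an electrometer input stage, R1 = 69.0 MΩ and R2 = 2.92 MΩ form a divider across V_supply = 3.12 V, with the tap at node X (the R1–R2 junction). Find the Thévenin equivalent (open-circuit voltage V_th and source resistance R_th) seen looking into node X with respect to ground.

Open-circuit (no load on X): V_th = V_supply · R2/(R1 + R2) = 3.12 × 2.92/(69.00 + 2.92) = 0.1267 V.
Zeroing V_supply shorts the top of R1 to ground, so R_th = R1 ‖ R2 = 2.801 MΩ.

V_th ≈ 0.127 V, R_th ≈ 2.80 MΩ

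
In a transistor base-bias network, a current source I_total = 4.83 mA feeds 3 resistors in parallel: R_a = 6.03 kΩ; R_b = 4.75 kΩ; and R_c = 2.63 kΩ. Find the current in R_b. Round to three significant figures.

Total conductance ΣG = 1/6.03 + 1/4.75 + 1/2.63 = 0.7566 (units of 1/kΩ).
Current divider: I(R_b) = I_total · G_k/ΣG = 4.83 × (0.2105/0.7566) = 4.83 × 0.2783 = 1.344 mA.

I ≈ 1.34 mA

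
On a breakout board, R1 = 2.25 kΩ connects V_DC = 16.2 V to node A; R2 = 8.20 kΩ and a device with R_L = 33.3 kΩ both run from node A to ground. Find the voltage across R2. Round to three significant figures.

V_out ≈ 12.1 V

First combine the lower leg with the load: R2 ‖ R_L = 6.580 kΩ.
Then V_out = V_DC · R2'/(R1 + R2') = 16.2 × 6.580/8.830 = 12.07 V.
(Unloaded it would be 12.7 V; the load pulls it down.)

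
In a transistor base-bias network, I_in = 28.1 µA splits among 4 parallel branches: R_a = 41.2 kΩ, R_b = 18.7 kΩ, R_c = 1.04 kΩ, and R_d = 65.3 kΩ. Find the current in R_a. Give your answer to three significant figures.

I ≈ 0.647 µA

ΣG = 1/41.2 + 1/18.7 + 1/1.04 + 1/65.3 = 1.055.
R_a takes the fraction G_k/ΣG = 0.02427/1.055 = 0.02302, so I = 28.1 × 0.02302 = 0.6467 µA.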